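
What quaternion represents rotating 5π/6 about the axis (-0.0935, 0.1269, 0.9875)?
0.2588 - 0.0903i + 0.1226j + 0.9539k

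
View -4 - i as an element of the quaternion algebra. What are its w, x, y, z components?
-4 - i + 0j + 0k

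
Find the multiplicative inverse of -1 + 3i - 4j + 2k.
-0.0333 - 0.1i + 0.1333j - 0.0667k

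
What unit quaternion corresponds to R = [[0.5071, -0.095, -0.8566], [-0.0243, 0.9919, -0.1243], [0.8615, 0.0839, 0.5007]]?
0.866 + 0.0601i - 0.496j + 0.0204k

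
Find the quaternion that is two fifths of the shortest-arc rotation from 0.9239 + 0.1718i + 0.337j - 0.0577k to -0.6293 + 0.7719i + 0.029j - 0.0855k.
0.9423 - 0.2528i + 0.2192j + 0.0012k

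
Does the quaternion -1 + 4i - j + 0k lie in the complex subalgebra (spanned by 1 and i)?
No. The quaternion -1 + 4i - j has j-coefficient y = -1 and k-coefficient z = 0, not both zero, so it does not lie in the complex subalgebra spanned by 1 and i.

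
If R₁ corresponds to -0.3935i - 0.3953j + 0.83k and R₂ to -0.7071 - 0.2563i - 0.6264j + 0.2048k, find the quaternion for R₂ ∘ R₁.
-0.5185 - 0.1607i + 0.4117j - 0.7321k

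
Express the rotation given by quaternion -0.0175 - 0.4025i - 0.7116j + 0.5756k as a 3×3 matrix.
[[-0.6754, 0.593, -0.4385], [0.5527, 0.0134, -0.8333], [-0.4883, -0.8051, -0.3368]]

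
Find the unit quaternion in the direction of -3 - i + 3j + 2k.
-0.6255 - 0.2085i + 0.6255j + 0.417k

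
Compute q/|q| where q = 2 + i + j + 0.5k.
0.8 + 0.4i + 0.4j + 0.2k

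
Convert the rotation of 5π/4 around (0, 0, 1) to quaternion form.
-0.3827 + 0.9239k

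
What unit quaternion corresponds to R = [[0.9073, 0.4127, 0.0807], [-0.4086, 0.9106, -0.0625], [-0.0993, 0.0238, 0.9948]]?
0.9763 + 0.0221i + 0.0461j - 0.2103k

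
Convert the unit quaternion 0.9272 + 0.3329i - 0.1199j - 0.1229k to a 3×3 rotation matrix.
[[0.941, 0.1481, -0.3042], [-0.3077, 0.7481, -0.5879], [0.1405, 0.6468, 0.7496]]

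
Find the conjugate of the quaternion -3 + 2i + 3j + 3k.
-3 - 2i - 3j - 3k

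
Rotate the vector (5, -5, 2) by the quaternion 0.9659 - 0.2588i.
(5, -3.33, 4.232)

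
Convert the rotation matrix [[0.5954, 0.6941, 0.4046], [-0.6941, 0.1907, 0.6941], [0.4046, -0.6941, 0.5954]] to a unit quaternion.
0.7716 - 0.4498i - 0.4498k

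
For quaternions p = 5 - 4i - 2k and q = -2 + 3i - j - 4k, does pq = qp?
No: pq = -6 + 21i - 27j - 12k ≠ -6 + 25i + 17j - 20k = qp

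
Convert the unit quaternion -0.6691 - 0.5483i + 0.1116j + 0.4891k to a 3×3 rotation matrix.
[[0.4967, 0.5321, -0.6857], [-0.7769, -0.0797, -0.6246], [-0.387, 0.8429, 0.3738]]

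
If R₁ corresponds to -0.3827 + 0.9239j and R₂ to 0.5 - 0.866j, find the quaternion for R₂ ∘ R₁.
0.6087 + 0.7934j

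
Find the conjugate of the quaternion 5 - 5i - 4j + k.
5 + 5i + 4j - k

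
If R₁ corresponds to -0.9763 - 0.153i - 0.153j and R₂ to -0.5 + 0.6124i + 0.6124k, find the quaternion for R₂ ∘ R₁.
0.5818 - 0.4277i - 0.0172j - 0.6916k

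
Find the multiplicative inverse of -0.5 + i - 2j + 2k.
-0.0541 - 0.1081i + 0.2162j - 0.2162k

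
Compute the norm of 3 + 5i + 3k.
√43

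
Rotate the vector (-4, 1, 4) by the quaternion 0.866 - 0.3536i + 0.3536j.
(-0.8, 4.2, 3.837)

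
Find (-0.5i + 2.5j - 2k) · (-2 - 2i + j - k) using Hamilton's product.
-5.5 + 0.5i - 1.5j + 8.5k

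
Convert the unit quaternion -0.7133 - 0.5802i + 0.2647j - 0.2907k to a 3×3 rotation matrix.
[[0.6909, -0.7219, -0.0403], [0.1076, 0.1577, -0.9816], [0.7149, 0.6738, 0.1866]]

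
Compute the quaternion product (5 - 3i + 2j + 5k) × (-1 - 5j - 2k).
15 + 24i - 33j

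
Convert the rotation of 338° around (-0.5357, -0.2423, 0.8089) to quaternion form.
-0.9816 - 0.1022i - 0.0462j + 0.1543k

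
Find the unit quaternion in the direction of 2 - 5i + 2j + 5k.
0.2626 - 0.6565i + 0.2626j + 0.6565k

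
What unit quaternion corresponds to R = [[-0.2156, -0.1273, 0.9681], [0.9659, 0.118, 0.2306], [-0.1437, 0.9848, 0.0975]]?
0.5 + 0.3771i + 0.5559j + 0.5466k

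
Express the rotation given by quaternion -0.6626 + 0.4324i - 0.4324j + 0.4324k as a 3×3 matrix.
[[0.2521, 0.1991, 0.947], [-0.947, 0.2521, 0.1991], [-0.1991, -0.947, 0.2521]]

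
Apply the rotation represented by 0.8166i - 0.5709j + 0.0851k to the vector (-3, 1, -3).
(-2.35, 2.741, 2.442)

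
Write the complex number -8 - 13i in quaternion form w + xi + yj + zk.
-8 - 13i + 0j + 0k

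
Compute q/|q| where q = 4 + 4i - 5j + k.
0.5252 + 0.5252i - 0.6565j + 0.1313k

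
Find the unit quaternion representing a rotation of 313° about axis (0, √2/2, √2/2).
-0.9171 + 0.282j + 0.282k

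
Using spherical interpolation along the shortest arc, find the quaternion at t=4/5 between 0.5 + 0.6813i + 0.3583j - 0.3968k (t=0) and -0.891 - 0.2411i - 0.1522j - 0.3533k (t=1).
0.8804 + 0.368i + 0.2152j + 0.2077k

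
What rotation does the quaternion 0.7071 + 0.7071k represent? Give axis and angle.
axis = (0, 0, 1), θ = π/2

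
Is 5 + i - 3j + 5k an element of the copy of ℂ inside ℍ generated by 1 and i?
No. The quaternion 5 + i - 3j + 5k has j-coefficient y = -3 and k-coefficient z = 5, not both zero, so it does not lie in the complex subalgebra spanned by 1 and i.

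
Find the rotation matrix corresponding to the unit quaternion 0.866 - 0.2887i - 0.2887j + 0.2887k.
[[0.6666, -0.3333, -0.6667], [0.6667, 0.6666, 0.3333], [0.3333, -0.6667, 0.6666]]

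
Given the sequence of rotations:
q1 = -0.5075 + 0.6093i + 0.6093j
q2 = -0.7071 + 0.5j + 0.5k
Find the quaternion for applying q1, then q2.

q2 · q1 = 0.0542 - 0.7355i - 0.3799j - 0.5584k
0.0542 - 0.7355i - 0.3799j - 0.5584k


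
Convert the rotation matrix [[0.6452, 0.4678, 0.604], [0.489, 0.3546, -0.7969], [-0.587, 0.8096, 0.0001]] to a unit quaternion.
0.7071 + 0.568i + 0.4211j + 0.0075k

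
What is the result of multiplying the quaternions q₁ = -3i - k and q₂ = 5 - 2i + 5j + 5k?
-1 - 10i + 17j - 20k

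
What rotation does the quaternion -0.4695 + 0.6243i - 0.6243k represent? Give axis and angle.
axis = (√2/2, 0, -√2/2), θ = 236°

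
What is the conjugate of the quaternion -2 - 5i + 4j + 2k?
-2 + 5i - 4j - 2k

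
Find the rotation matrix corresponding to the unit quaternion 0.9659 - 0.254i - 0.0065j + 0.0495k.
[[0.995, -0.0923, -0.0377], [0.0989, 0.8661, 0.49], [-0.0126, -0.4913, 0.8709]]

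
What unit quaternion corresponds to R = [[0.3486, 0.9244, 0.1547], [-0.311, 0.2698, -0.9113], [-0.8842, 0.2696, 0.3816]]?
0.7071 + 0.4175i + 0.3673j - 0.4368k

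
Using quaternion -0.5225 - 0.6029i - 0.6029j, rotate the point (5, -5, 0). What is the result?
(-2.27, 2.27, -6.3)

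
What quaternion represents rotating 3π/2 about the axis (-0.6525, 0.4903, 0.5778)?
-0.7071 - 0.4614i + 0.3467j + 0.4086k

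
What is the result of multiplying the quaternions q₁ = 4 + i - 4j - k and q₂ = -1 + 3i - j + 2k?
-9 + 2i - 5j + 20k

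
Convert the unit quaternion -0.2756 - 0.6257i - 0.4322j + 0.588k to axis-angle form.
axis = (-0.6509, -0.4496, 0.6117), θ = 212°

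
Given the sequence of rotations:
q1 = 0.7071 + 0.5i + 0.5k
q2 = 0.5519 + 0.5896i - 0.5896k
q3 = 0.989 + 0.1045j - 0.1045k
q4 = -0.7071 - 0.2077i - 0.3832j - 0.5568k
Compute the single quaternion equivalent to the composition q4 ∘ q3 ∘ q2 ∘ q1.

q2 · q1 = 0.3902 + 0.6929i - 0.5896j - 0.141k
q3 · q2 · q1 = 0.4328 + 0.6089i - 0.6147j - 0.2526k
q4 · q3 · q2 · q1 = -0.5558 - 0.7659i - 0.1227j + 0.2986k
-0.5558 - 0.7659i - 0.1227j + 0.2986k


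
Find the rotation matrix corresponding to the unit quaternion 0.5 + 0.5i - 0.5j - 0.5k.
[[0, 0, -1], [-1, 0, 0], [0, 1, 0]]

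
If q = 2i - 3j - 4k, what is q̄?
-2i + 3j + 4k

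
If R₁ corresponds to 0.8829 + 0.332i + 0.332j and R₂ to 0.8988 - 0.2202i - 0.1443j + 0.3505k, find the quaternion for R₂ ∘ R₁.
0.9146 - 0.0124i + 0.2874j + 0.2843k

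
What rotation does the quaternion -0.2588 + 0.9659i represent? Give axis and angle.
axis = (1, 0, 0), θ = 7π/6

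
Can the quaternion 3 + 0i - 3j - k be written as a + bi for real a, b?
No. The quaternion 3 - 3j - k has j-coefficient y = -3 and k-coefficient z = -1, not both zero, so it does not lie in the complex subalgebra spanned by 1 and i.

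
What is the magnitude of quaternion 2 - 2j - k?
3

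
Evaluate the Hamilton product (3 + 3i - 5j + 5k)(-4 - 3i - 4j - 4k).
-3 + 19i + 5j - 59k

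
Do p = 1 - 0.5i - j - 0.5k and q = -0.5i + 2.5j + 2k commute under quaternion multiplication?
No: pq = 3.25 - 1.25i + 3.75j + 0.25k ≠ 3.25 + 0.25i + 1.25j + 3.75k = qp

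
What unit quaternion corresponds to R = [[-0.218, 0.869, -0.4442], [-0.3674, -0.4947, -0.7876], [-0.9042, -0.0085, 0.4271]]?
-0.4226 - 0.4609i - 0.2721j + 0.7314k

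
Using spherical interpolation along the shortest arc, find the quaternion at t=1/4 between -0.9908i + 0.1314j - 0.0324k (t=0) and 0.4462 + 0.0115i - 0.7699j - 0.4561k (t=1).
-0.1614 - 0.8935i + 0.3964j + 0.1359k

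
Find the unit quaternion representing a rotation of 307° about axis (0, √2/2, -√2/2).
-0.8949 + 0.3155j - 0.3155k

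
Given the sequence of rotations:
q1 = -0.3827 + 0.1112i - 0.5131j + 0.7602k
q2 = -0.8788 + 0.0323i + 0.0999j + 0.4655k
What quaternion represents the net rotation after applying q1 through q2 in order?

q2 · q1 = 0.0301 + 0.2047i + 0.4399j - 0.8739k
0.0301 + 0.2047i + 0.4399j - 0.8739k


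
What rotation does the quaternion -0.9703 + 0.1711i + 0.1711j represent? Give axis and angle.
axis = (√2/2, √2/2, 0), θ = 332°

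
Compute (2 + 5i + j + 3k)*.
2 - 5i - j - 3k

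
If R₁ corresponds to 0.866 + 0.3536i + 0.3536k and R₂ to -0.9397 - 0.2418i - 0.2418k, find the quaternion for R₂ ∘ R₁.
-0.6428 - 0.5417i - 0.5417k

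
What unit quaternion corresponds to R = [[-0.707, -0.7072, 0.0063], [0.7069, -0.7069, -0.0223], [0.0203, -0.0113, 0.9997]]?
0.3827 + 0.0072i - 0.0091j + 0.9238k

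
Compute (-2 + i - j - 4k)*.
-2 - i + j + 4k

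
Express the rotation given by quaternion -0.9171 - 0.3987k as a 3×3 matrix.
[[0.6821, -0.7313, 0], [0.7313, 0.6821, 0], [0, 0, 1]]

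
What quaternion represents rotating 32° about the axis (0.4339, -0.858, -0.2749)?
0.9613 + 0.1196i - 0.2365j - 0.0758k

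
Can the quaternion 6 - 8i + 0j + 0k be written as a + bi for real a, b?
Yes. The quaternion 6 - 8i has j- and k-coefficients y = z = 0, so it lies in the complex subalgebra spanned by 1 and i.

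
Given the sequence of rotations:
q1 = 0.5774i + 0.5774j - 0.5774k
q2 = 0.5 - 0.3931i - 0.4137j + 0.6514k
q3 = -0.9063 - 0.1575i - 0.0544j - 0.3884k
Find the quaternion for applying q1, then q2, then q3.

q2 · q1 = 0.842 + 0.1515i + 0.4378j - 0.2768k
q3 · q2 · q1 = -0.8229 - 0.0848i - 0.545j - 0.1369k
-0.8229 - 0.0848i - 0.545j - 0.1369k


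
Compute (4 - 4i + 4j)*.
4 + 4i - 4j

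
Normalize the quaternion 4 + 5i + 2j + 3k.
0.5443 + 0.6804i + 0.2722j + 0.4082k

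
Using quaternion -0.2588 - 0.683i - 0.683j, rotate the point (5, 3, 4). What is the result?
(4.548, 3.452, -4.171)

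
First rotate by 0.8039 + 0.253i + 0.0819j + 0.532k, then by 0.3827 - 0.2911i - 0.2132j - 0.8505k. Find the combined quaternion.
0.8512 - 0.181i - 0.2004j - 0.45k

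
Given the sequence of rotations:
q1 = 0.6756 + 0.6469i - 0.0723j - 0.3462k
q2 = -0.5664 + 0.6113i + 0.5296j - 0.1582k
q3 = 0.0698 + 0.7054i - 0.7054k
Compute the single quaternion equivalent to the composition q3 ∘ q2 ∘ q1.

q2 · q1 = -0.7946 - 0.1482i + 0.508j - 0.2976k
q3 · q2 · q1 = -0.1608 - 0.2125i + 0.3499j + 0.8981k
-0.1608 - 0.2125i + 0.3499j + 0.8981k


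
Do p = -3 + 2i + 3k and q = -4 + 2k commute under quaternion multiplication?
No: pq = 6 - 8i - 4j - 18k ≠ 6 - 8i + 4j - 18k = qp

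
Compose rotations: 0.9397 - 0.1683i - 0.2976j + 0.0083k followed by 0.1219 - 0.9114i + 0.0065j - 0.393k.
-0.0336 - 0.9939i + 0.0435j - 0.096k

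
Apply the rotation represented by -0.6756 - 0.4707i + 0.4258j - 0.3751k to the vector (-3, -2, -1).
(0.97, 0.087, -3.613)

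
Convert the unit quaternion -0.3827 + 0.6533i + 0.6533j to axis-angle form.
axis = (√2/2, √2/2, 0), θ = 5π/4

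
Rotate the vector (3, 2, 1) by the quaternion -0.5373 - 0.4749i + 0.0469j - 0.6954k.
(-0.888, 0.696, 3.567)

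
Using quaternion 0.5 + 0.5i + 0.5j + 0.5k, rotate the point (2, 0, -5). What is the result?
(-5, 2, 0)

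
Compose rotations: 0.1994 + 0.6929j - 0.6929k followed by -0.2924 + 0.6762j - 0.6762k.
-0.9954 - 0.0678j + 0.0678k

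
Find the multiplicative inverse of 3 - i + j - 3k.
0.15 + 0.05i - 0.05j + 0.15k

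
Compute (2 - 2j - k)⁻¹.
0.2222 + 0.2222j + 0.1111k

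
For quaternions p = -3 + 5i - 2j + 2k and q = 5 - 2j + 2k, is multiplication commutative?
No: pq = -23 + 25i - 14j - 6k ≠ -23 + 25i + 6j + 14k = qp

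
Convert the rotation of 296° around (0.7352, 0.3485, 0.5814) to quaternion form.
-0.848 + 0.3896i + 0.1847j + 0.3081k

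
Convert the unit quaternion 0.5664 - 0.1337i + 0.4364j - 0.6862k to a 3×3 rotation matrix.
[[-0.3226, 0.6606, 0.6778], [-0.894, 0.0225, -0.4475], [-0.3109, -0.7504, 0.5834]]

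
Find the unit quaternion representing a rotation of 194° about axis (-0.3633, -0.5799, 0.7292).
-0.1219 - 0.3606i - 0.5756j + 0.7238k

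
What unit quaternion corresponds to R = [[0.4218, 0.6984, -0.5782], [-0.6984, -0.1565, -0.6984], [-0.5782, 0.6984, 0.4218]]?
0.6494 + 0.5377i - 0.5377k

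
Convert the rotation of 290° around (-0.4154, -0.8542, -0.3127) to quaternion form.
-0.8192 - 0.2383i - 0.4899j - 0.1794k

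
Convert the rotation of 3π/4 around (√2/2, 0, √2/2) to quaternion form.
0.3827 + 0.6533i + 0.6533k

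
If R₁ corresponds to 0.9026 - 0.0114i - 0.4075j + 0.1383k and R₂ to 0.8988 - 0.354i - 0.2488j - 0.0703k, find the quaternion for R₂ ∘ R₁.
0.7156 - 0.3928i - 0.5411j + 0.2023k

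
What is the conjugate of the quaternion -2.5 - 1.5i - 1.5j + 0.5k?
-2.5 + 1.5i + 1.5j - 0.5k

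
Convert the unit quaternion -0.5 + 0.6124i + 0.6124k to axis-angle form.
axis = (√2/2, 0, √2/2), θ = 4π/3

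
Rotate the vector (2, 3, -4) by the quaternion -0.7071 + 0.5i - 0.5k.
(0.879, -1.414, -5.121)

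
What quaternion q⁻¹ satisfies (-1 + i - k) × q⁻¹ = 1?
-0.3333 - 0.3333i + 0.3333k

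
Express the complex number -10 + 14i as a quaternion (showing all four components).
-10 + 14i + 0j + 0k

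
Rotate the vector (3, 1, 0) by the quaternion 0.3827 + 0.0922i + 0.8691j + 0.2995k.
(-2.139, 1.972, -1.239)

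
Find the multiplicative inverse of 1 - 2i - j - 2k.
0.1 + 0.2i + 0.1j + 0.2k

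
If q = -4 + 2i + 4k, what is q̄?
-4 - 2i - 4k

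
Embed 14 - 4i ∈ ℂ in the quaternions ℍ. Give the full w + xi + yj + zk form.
14 - 4i + 0j + 0k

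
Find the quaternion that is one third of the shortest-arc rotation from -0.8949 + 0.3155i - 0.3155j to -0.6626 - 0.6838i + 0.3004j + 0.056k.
-0.9915 - 0.0475i - 0.1184j + 0.0242k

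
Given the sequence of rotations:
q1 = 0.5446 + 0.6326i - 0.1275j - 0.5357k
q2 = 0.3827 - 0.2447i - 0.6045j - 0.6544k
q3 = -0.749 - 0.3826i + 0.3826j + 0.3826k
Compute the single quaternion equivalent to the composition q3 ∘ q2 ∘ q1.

q2 · q1 = -0.0644 + 0.3492i - 0.9231j - 0.1478k
q3 · q2 · q1 = 0.5916 + 0.0597i + 0.7438j + 0.3056k
0.5916 + 0.0597i + 0.7438j + 0.3056k


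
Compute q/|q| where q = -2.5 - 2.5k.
-0.7071 - 0.7071k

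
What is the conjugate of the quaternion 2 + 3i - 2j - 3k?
2 - 3i + 2j + 3k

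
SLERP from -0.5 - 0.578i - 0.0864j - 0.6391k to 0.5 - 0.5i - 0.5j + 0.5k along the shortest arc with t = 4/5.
-0.5857 + 0.2937i + 0.4268j - 0.6233k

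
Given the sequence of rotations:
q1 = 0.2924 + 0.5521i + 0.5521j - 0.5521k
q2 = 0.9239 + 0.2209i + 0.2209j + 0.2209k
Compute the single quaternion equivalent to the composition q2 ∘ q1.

q2 · q1 = 0.1482 + 0.3308i + 0.8186j - 0.4455k
0.1482 + 0.3308i + 0.8186j - 0.4455k


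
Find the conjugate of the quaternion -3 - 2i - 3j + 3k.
-3 + 2i + 3j - 3k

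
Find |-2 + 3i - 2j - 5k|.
√42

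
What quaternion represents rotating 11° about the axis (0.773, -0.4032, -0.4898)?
0.9954 + 0.0741i - 0.0386j - 0.0469k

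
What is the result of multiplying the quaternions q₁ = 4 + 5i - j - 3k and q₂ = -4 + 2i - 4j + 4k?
-18 - 28i - 38j + 10k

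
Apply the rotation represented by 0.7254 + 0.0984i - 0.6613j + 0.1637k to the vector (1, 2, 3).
(-3.445, 0.884, 1.162)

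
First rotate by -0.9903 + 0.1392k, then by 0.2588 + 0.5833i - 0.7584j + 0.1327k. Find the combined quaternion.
-0.2748 - 0.6832i + 0.6698j - 0.0954k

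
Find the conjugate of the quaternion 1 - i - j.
1 + i + j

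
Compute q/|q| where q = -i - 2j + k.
-0.4082i - 0.8165j + 0.4082k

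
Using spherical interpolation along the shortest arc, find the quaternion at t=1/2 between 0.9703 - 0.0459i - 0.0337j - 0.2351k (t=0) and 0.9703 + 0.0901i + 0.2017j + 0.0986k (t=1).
0.9936 + 0.0226i + 0.086j - 0.0699k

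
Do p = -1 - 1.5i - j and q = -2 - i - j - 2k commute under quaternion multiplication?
No: pq = -0.5 + 6i + 2.5k ≠ -0.5 + 2i + 6j + 1.5k = qp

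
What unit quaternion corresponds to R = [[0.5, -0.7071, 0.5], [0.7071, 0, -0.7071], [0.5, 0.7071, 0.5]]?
0.7071 + 0.5i + 0.5k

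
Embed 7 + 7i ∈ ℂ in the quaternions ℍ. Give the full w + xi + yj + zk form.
7 + 7i + 0j + 0k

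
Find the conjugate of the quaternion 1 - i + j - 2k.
1 + i - j + 2k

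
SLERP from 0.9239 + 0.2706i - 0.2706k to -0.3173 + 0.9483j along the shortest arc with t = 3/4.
0.5734 + 0.0886i - 0.8097j - 0.0886k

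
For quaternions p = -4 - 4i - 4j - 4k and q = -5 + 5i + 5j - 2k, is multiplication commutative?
No: pq = 52 + 28i - 28j + 28k ≠ 52 - 28i + 28j + 28k = qp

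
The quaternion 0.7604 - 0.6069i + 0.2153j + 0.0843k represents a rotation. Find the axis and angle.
axis = (-0.9345, 0.3315, 0.1298), θ = 81°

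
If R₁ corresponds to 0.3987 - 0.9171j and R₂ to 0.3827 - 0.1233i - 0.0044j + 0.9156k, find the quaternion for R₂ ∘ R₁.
0.1485 + 0.7905i - 0.3527j + 0.4781k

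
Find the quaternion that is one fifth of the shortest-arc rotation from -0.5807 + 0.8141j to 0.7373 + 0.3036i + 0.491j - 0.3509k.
-0.7722 - 0.0922i + 0.6195j + 0.1066k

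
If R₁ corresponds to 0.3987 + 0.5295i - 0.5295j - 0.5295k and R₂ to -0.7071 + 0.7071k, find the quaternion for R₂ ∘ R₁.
0.0925 + 0.7488j + 0.6563k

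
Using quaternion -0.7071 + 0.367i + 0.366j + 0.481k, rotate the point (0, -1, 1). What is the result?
(-1.113, 0.603, 0.63)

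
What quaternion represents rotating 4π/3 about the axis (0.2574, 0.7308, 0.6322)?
-0.5 + 0.2229i + 0.6329j + 0.5475k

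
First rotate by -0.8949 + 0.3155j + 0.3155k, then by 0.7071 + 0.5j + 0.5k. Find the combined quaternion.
-0.9483 - 0.2244j - 0.2244k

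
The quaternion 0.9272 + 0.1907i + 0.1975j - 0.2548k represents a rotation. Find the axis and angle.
axis = (0.5091, 0.5273, -0.6803), θ = 44°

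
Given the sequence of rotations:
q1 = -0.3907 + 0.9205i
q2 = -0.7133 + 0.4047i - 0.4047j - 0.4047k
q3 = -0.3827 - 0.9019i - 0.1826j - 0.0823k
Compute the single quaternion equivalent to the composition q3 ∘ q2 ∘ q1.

q2 · q1 = -0.0938 - 0.8147i - 0.2144j + 0.5306k
q3 · q2 · q1 = -0.6944 + 0.2819i + 0.6448j - 0.1507k
-0.6944 + 0.2819i + 0.6448j - 0.1507k


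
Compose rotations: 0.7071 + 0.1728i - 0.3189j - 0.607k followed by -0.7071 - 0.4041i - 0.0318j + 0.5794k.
-0.0886 - 0.2039i + 0.0578j + 0.9733k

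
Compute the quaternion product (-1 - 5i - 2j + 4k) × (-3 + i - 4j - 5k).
20 + 40i - 11j + 15k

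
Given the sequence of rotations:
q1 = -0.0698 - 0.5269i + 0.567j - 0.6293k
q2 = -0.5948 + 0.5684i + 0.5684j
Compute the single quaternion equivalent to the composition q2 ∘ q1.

q2 · q1 = 0.0187 - 0.084i - 0.0192j + 0.9961k
0.0187 - 0.084i - 0.0192j + 0.9961k


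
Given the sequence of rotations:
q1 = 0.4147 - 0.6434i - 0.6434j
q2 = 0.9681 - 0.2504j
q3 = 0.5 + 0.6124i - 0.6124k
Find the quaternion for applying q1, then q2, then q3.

q2 · q1 = 0.2404 - 0.6229i - 0.7267j - 0.1611k
q3 · q2 · q1 = 0.403 - 0.6093i + 0.1168j - 0.6728k
0.403 - 0.6093i + 0.1168j - 0.6728k


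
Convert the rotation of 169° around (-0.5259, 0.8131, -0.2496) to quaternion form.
0.0958 - 0.5235i + 0.8094j - 0.2485k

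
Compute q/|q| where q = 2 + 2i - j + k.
0.6325 + 0.6325i - 0.3162j + 0.3162k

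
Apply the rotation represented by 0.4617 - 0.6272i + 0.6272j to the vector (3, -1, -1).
(0.847, -3.153, -0.585)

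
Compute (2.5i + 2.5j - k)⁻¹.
-0.1852i - 0.1852j + 0.0741k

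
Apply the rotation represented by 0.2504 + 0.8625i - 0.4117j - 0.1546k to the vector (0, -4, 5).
(0.167, 0.619, -6.371)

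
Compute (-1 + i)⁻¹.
-0.5 - 0.5i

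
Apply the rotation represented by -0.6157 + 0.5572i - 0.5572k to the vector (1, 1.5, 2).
(-1.892, 1.696, -0.892)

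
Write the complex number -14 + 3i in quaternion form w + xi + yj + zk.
-14 + 3i + 0j + 0k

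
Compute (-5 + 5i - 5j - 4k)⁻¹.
-0.0549 - 0.0549i + 0.0549j + 0.044k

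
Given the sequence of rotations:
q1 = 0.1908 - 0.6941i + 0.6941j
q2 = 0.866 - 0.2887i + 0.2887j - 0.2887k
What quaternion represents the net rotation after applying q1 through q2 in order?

q2 · q1 = -0.2355 - 0.4558i + 0.8566j - 0.0551k
-0.2355 - 0.4558i + 0.8566j - 0.0551k


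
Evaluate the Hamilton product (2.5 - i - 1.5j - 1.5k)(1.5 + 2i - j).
4.25 + 2i - 7.75j + 1.75k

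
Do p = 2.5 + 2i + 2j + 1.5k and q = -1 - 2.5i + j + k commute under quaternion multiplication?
No: pq = -1 - 7.75i - 5.25j + 8k ≠ -1 - 8.75i + 6.25j - 6k = qp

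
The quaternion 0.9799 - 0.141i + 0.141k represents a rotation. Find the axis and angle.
axis = (-√2/2, 0, √2/2), θ = 23°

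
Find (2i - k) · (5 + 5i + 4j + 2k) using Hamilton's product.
-8 + 14i - 9j + 3k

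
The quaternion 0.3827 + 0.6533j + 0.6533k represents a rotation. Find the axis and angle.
axis = (0, √2/2, √2/2), θ = 3π/4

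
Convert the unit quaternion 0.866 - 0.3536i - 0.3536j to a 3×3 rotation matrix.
[[0.7499, 0.2501, -0.6124], [0.2501, 0.7499, 0.6124], [0.6124, -0.6124, 0.4999]]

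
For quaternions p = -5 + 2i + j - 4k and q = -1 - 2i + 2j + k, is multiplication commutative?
No: pq = 11 + 17i - 5j + 5k ≠ 11 - i - 17j - 7k = qp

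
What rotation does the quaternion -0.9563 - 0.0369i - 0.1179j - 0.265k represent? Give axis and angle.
axis = (-0.1262, -0.4032, -0.9063), θ = 326°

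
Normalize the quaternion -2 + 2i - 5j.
-0.3482 + 0.3482i - 0.8704j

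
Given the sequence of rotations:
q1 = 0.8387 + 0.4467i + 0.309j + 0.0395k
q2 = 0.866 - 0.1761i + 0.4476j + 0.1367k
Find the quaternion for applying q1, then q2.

q2 · q1 = 0.6613 + 0.2146i + 0.711j - 0.1055k
0.6613 + 0.2146i + 0.711j - 0.1055k


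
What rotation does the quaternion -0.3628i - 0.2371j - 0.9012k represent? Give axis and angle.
axis = (-0.3628, -0.2371, -0.9012), θ = π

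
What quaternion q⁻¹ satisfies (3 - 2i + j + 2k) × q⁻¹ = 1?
0.1667 + 0.1111i - 0.0556j - 0.1111k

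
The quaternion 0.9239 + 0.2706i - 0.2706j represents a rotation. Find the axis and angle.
axis = (√2/2, -√2/2, 0), θ = π/4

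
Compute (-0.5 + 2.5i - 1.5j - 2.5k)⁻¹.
-0.0333 - 0.1667i + 0.1j + 0.1667k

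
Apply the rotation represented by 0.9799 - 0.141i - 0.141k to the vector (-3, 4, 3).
(-1.656, 5.34, 1.656)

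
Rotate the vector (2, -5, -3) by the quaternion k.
(-2, 5, -3)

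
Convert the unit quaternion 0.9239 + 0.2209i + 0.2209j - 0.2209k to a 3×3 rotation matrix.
[[0.8048, 0.5058, 0.3106], [-0.3106, 0.8048, -0.5058], [-0.5058, 0.3106, 0.8048]]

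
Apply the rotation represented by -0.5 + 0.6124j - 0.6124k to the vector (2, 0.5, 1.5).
(-2.225, 0.225, 1.225)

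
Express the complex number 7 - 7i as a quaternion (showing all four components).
7 - 7i + 0j + 0k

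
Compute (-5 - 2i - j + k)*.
-5 + 2i + j - k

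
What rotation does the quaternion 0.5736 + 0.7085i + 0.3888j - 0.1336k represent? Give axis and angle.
axis = (0.8649, 0.4746, -0.1631), θ = 110°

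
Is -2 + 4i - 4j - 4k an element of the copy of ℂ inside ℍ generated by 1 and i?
No. The quaternion -2 + 4i - 4j - 4k has j-coefficient y = -4 and k-coefficient z = -4, not both zero, so it does not lie in the complex subalgebra spanned by 1 and i.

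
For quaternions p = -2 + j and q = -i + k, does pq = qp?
No: pq = 3i - k ≠ i - 3k = qp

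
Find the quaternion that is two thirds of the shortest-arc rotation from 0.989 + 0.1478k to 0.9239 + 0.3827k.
0.952 + 0.3063k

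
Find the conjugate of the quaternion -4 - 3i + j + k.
-4 + 3i - j - k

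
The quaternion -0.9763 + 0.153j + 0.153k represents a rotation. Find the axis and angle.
axis = (0, √2/2, √2/2), θ = 335°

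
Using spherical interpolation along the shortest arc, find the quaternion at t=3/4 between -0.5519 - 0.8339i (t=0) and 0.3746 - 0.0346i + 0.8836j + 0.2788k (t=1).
-0.5203 - 0.2586i - 0.7762j - 0.2449k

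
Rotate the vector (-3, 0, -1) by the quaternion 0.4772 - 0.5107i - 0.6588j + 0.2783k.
(0.982, -2.936, -0.644)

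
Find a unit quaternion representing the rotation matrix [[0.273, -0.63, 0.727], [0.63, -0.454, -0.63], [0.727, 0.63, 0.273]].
0.5225 + 0.6029i + 0.6029k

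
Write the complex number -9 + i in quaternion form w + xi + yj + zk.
-9 + i + 0j + 0k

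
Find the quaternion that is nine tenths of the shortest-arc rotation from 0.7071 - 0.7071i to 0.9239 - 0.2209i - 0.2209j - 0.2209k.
0.9177 - 0.2769i - 0.2014j - 0.2014k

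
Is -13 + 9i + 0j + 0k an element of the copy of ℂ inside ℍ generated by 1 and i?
Yes. The quaternion -13 + 9i has j- and k-coefficients y = z = 0, so it lies in the complex subalgebra spanned by 1 and i.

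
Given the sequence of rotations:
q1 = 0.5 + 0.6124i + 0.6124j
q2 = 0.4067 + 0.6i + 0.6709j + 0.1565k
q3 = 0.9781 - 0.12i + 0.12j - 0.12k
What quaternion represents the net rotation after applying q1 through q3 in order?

q2 · q1 = -0.5749 + 0.4532i + 0.6804j + 0.0348k
q3 · q2 · q1 = -0.5854 + 0.5981i + 0.5463j - 0.033k
-0.5854 + 0.5981i + 0.5463j - 0.033k


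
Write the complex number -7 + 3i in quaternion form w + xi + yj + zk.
-7 + 3i + 0j + 0k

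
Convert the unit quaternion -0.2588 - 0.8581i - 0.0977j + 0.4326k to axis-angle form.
axis = (-0.8884, -0.1011, 0.4479), θ = 7π/6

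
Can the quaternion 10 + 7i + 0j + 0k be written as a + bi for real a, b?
Yes. The quaternion 10 + 7i has j- and k-coefficients y = z = 0, so it lies in the complex subalgebra spanned by 1 and i.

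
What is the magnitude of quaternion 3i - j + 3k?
√19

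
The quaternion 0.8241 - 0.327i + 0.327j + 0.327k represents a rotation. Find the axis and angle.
axis = (-√3/3, √3/3, √3/3), θ = 69°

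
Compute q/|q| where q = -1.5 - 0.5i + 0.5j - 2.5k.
-0.5 - 0.1667i + 0.1667j - 0.8333k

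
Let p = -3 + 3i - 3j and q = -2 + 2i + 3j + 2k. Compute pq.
9 - 18i - 9j + 9k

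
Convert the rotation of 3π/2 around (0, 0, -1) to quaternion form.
-0.7071 - 0.7071k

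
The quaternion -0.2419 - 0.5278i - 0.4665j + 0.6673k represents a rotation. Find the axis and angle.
axis = (-0.544, -0.4808, 0.6877), θ = 208°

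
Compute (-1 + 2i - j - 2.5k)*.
-1 - 2i + j + 2.5k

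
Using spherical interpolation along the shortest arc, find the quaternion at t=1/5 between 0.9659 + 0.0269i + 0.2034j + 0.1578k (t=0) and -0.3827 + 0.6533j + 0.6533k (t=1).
0.9988 + 0.0248i + 0.0005j - 0.0415k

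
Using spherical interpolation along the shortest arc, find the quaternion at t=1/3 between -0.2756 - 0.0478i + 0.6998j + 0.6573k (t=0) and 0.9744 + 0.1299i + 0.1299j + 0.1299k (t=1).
-0.6917 - 0.1014i + 0.5231j + 0.4876k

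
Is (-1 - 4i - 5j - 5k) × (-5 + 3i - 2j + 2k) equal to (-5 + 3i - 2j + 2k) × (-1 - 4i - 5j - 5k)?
No: pq = 17 - 3i + 20j + 46k ≠ 17 + 37i + 34j = qp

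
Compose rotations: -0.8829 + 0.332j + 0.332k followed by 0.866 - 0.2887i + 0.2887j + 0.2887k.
-0.9563 + 0.2549i + 0.1285j - 0.0632k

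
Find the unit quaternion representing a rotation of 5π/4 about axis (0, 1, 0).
-0.3827 + 0.9239j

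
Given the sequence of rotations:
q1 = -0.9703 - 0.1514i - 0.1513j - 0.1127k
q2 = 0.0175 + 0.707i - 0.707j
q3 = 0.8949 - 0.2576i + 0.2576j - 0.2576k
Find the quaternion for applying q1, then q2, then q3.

q2 · q1 = -0.0169 - 0.609i + 0.763j - 0.216k
q3 · q2 · q1 = -0.4242 - 0.3997i + 0.7797j - 0.2286k
-0.4242 - 0.3997i + 0.7797j - 0.2286k


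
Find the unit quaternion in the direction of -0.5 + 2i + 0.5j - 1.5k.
-0.1925 + 0.7698i + 0.1925j - 0.5774k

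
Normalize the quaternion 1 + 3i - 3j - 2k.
0.2085 + 0.6255i - 0.6255j - 0.417k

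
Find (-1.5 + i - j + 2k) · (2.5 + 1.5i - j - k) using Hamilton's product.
-4.25 + 3.25i + 3j + 7k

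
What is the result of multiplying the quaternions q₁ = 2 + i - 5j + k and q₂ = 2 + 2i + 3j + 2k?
15 - 7i - 4j + 19k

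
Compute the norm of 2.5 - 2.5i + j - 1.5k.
3.969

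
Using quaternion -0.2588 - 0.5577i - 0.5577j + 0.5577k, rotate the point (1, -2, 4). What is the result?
(-3.399, -2.821, -1.22)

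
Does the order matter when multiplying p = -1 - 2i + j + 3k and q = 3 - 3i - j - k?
Yes: pq = -5 - i - 7j + 15k ≠ -5 - 5i + 15j + 5k = qp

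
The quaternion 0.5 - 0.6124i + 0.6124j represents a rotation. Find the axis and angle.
axis = (-√2/2, √2/2, 0), θ = 2π/3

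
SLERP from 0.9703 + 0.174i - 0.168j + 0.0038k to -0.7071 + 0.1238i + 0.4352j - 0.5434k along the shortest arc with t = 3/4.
0.817 - 0.0493i - 0.3858j + 0.4256k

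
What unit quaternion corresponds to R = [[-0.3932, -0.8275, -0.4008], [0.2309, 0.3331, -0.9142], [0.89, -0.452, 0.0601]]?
0.5 + 0.2311i - 0.6454j + 0.5292k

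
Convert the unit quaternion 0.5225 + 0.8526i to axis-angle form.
axis = (1, 0, 0), θ = 117°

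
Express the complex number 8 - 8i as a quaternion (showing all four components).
8 - 8i + 0j + 0k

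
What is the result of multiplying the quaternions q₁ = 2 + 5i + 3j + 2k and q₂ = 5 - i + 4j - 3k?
9 + 6i + 36j + 27k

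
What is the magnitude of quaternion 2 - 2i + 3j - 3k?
√26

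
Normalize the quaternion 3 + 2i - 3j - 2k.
0.5883 + 0.3922i - 0.5883j - 0.3922k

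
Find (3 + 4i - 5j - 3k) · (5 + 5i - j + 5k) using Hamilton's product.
5 + 7i - 63j + 21k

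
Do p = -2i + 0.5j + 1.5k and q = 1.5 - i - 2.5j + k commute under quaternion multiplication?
No: pq = -2.25 + 1.25i + 1.25j + 7.75k ≠ -2.25 - 7.25i + 0.25j - 3.25k = qp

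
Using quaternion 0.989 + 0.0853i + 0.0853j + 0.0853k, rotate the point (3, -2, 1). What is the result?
(3.404, -1.546, 0.142)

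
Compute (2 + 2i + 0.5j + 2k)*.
2 - 2i - 0.5j - 2k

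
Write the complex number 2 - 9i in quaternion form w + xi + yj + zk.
2 - 9i + 0j + 0k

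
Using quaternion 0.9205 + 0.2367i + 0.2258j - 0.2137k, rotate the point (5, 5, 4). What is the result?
(7.793, 0.421, 2.256)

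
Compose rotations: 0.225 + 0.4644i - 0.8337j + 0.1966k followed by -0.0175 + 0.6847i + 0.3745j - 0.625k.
0.1132 - 0.3015i - 0.326j - 0.8888k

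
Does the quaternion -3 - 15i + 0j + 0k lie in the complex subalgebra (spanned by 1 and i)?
Yes. The quaternion -3 - 15i has j- and k-coefficients y = z = 0, so it lies in the complex subalgebra spanned by 1 and i.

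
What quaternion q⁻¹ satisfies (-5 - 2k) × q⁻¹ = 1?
-0.1724 + 0.069k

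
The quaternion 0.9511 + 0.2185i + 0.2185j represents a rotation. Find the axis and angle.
axis = (√2/2, √2/2, 0), θ = 36°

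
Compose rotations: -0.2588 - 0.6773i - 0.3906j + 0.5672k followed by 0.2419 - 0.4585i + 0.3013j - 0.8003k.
0.1985 - 0.1869i + 0.6296j + 0.7275k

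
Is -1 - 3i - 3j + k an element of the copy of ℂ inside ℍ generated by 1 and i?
No. The quaternion -1 - 3i - 3j + k has j-coefficient y = -3 and k-coefficient z = 1, not both zero, so it does not lie in the complex subalgebra spanned by 1 and i.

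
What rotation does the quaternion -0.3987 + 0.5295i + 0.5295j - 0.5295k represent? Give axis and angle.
axis = (√3/3, √3/3, -√3/3), θ = 227°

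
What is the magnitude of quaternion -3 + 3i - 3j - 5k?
√52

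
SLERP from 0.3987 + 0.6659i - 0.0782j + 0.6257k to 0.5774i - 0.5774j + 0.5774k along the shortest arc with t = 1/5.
0.3276 + 0.671i - 0.1882j + 0.638k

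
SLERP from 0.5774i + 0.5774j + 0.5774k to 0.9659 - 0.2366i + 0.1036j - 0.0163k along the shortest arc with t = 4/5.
-0.8992 + 0.3898i + 0.0731j + 0.1847k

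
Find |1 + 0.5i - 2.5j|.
2.739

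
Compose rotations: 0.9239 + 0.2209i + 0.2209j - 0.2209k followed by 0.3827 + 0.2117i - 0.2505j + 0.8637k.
0.5529 + 0.1447i + 0.0907j + 0.8155k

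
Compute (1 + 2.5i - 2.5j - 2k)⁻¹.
0.0571 - 0.1429i + 0.1429j + 0.1143k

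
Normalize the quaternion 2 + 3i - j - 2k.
0.4714 + 0.7071i - 0.2357j - 0.4714k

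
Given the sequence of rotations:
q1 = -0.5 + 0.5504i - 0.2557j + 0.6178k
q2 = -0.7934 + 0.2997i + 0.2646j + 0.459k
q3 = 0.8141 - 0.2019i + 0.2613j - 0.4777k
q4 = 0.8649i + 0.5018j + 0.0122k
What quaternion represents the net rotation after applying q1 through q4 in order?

q2 · q1 = 0.0158 - 0.3057i + 0.1381j - 0.9419k
q3 · q2 · q1 = -0.5349 - 0.4322i + 0.0724j - 0.7224k
q4 · q3 · q2 · q1 = 0.3463 - 0.826i + 0.3511j + 0.273k
0.3463 - 0.826i + 0.3511j + 0.273k


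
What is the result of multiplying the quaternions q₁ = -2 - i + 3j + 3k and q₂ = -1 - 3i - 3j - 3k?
17 + 7i - 9j + 15k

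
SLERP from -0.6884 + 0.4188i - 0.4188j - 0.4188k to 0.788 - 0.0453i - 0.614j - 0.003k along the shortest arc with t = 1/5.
-0.8185 + 0.3841i - 0.2112j - 0.3714k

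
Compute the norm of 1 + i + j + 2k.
√7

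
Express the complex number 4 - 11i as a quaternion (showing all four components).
4 - 11i + 0j + 0k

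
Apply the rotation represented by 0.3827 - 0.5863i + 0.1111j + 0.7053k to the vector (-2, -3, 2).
(0.566, 2.439, 3.276)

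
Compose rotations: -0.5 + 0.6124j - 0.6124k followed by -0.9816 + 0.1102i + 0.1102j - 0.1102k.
0.3558 - 0.0551i - 0.5887j + 0.7237k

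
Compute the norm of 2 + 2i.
√8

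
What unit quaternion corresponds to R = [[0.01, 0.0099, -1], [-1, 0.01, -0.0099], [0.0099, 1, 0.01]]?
0.5074 + 0.4975i - 0.4975j - 0.4975k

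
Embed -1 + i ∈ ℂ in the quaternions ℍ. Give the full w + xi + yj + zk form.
-1 + i + 0j + 0k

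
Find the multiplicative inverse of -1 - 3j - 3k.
-0.0526 + 0.1579j + 0.1579k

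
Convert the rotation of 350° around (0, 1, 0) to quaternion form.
-0.9962 + 0.0872j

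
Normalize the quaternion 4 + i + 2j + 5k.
0.5898 + 0.1474i + 0.2949j + 0.7372k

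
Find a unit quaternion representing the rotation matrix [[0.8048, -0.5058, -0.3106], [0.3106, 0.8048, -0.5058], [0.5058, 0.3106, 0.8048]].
0.9239 + 0.2209i - 0.2209j + 0.2209k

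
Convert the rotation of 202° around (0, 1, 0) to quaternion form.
-0.1908 + 0.9816j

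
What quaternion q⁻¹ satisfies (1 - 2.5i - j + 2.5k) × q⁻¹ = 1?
0.069 + 0.1724i + 0.069j - 0.1724k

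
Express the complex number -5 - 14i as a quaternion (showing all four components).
-5 - 14i + 0j + 0k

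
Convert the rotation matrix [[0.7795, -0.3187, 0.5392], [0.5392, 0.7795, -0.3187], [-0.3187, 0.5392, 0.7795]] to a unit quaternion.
0.9136 + 0.2348i + 0.2348j + 0.2348k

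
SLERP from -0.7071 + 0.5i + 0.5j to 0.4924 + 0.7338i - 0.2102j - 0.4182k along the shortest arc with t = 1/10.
-0.7634 + 0.3792i + 0.5193j + 0.0621k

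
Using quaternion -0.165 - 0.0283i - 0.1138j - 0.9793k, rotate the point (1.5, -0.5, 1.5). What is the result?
(-1.118, 1.275, 1.369)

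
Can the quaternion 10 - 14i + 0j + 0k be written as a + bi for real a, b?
Yes. The quaternion 10 - 14i has j- and k-coefficients y = z = 0, so it lies in the complex subalgebra spanned by 1 and i.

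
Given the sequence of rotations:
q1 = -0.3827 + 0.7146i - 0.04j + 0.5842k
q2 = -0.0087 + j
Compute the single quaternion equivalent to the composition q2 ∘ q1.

q2 · q1 = 0.0433 + 0.578i - 0.3824j - 0.7197k
0.0433 + 0.578i - 0.3824j - 0.7197k


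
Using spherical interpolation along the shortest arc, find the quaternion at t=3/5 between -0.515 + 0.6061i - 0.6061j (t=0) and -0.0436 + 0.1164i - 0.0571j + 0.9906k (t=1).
-0.3168 + 0.4228i - 0.3773j + 0.7606k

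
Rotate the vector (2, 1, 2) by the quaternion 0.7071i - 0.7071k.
(-2, -1, -2)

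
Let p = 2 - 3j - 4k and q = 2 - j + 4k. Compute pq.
17 - 16i - 8j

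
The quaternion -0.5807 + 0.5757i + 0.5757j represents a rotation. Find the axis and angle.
axis = (√2/2, √2/2, 0), θ = 251°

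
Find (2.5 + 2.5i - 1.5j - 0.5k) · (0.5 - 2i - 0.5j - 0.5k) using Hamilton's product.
5.25 - 3.25i + 0.25j - 5.75k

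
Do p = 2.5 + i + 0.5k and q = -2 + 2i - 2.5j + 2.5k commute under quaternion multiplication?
No: pq = -8.25 + 4.25i - 7.75j + 2.75k ≠ -8.25 + 1.75i - 4.75j + 7.75k = qp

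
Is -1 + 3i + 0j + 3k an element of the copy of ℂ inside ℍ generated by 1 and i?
No. The quaternion -1 + 3i + 3k has j-coefficient y = 0 and k-coefficient z = 3, not both zero, so it does not lie in the complex subalgebra spanned by 1 and i.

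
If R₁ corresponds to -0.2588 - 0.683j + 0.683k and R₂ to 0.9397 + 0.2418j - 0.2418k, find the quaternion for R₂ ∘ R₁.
0.0871 - 0.7044j + 0.7044k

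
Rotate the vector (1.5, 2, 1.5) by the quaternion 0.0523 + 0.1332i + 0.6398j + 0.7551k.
(-0.854, 1.451, 2.38)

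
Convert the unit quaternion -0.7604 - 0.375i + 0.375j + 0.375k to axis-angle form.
axis = (-√3/3, √3/3, √3/3), θ = 279°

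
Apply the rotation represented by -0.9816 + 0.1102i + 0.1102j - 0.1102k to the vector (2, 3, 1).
(1.086, 3.528, 0.614)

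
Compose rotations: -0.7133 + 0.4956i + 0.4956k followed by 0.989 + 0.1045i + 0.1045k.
-0.809 + 0.4156i + 0.4156k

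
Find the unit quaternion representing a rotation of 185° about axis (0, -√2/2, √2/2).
-0.0436 - 0.7064j + 0.7064k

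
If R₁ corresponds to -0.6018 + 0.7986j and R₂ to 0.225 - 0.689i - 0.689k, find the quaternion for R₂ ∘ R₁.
-0.1354 + 0.9649i + 0.1797j - 0.1356k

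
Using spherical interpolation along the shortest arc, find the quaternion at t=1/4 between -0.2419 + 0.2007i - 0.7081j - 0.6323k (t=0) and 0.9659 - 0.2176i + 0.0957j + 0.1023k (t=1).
-0.5011 + 0.2345i - 0.6187j - 0.5577k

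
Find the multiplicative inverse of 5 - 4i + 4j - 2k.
0.082 + 0.0656i - 0.0656j + 0.0328k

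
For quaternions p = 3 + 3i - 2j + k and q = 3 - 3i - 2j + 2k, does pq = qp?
No: pq = 12 - 2i - 21j - 3k ≠ 12 + 2i - 3j + 21k = qp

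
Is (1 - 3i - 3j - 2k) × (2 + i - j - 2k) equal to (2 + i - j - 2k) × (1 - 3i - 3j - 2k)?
No: pq = -2 - i - 15j ≠ -2 - 9i + j - 12k = qp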